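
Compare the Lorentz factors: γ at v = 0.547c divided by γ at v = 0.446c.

γ₁ = 1/√(1 - 0.547²) = 1.1946
γ₂ = 1/√(1 - 0.446²) = 1.1173
γ₁/γ₂ = 1.1946/1.1173 = 1.069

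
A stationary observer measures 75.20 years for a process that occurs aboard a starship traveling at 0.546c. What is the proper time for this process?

Dilated time Δt = 75.20 years
γ = 1/√(1 - 0.546²) = 1.1936
Δt₀ = Δt/γ = 75.20/1.1936 = 63.00 years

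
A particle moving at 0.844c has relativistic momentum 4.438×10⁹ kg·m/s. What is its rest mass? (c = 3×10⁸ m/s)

γ = 1/√(1 - 0.844²) = 1.8645
v = 0.844 × 3×10⁸ = 2.532×10⁸ m/s
m = p/(γv) = 4.438×10⁹/(1.8645 × 2.532×10⁸) = 9.401 kg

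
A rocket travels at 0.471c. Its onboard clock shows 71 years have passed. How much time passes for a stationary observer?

Proper time Δt₀ = 71 years
γ = 1/√(1 - 0.471²) = 1.1336
Δt = γΔt₀ = 1.1336 × 71 = 80.49 years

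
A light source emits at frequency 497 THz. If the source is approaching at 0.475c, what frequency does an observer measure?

β = v/c = 0.475
(1+β)/(1-β) = 1.475/0.525 = 2.8095
Doppler factor = √(2.8095) = 1.6762
f_obs = 497 × 1.6762 = 833.1 THz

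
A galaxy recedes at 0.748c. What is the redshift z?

β = 0.748
(1+β)/(1-β) = 1.748/0.252 = 6.937
√(6.937) = 2.634
z = 2.634 - 1 = 1.634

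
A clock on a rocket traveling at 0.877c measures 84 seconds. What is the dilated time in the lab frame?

Proper time Δt₀ = 84 seconds
γ = 1/√(1 - 0.877²) = 2.081
Δt = γΔt₀ = 2.081 × 84 = 174.8 seconds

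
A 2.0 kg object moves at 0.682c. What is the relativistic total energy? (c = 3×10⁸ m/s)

γ = 1/√(1 - 0.682²) = 1.367
mc² = 2.0 × (3×10⁸)² = 1.800×10¹⁷ J
E = γmc² = 1.367 × 1.800×10¹⁷ = 2.461×10¹⁷ J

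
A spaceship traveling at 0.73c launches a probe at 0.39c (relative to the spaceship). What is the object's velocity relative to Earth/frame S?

u = (u' + v)/(1 + u'v/c²)
Numerator: 0.39 + 0.73 = 1.12
Denominator: 1 + 0.2847 = 1.2847
u = 1.12/1.2847 = 0.8718c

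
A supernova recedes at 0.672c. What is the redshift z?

β = 0.672
(1+β)/(1-β) = 1.672/0.328 = 5.098
√(5.098) = 2.258
z = 2.258 - 1 = 1.258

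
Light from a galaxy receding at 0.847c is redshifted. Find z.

β = 0.847
(1+β)/(1-β) = 1.847/0.153 = 12.07
√(12.07) = 3.474
z = 3.474 - 1 = 2.474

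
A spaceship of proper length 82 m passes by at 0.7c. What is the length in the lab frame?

Proper length L₀ = 82 m
γ = 1/√(1 - 0.7²) = 1.4003
L = L₀/γ = 82/1.4003 = 58.56 m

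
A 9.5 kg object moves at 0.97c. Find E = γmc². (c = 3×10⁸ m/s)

γ = 1/√(1 - 0.97²) = 4.113
mc² = 9.5 × (3×10⁸)² = 8.550×10¹⁷ J
E = γmc² = 4.113 × 8.550×10¹⁷ = 3.517×10¹⁸ J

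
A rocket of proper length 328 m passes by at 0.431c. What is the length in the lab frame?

Proper length L₀ = 328 m
γ = 1/√(1 - 0.431²) = 1.108
L = L₀/γ = 328/1.108 = 296.0 m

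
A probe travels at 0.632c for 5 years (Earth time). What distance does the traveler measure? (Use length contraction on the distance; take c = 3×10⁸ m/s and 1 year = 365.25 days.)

Earth distance: d = v × t = 0.632c × 5 yr = 2.9917×10¹⁶ m
γ = 1.2904
d' = d/γ = 2.9917×10¹⁶/1.2904 = 2.318×10¹⁶ m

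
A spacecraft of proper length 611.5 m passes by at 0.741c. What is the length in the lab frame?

Proper length L₀ = 611.5 m
γ = 1/√(1 - 0.741²) = 1.4892
L = L₀/γ = 611.5/1.4892 = 410.6 m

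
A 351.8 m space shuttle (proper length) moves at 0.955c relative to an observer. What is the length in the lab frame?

Proper length L₀ = 351.8 m
γ = 1/√(1 - 0.955²) = 3.3715
L = L₀/γ = 351.8/3.3715 = 104.3 m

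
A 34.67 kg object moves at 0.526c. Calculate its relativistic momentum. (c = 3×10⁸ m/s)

γ = 1/√(1 - 0.526²) = 1.1758
v = 0.526 × 3×10⁸ = 1.578×10⁸ m/s
p = γmv = 1.1758 × 34.67 × 1.578×10⁸ = 6.433×10⁹ kg·m/s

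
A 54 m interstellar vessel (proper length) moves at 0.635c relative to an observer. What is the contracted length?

Proper length L₀ = 54 m
γ = 1/√(1 - 0.635²) = 1.29448
L = L₀/γ = 54/1.29448 = 41.72 m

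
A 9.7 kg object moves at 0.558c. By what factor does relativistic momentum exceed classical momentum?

p_rel = γmv, p_class = mv
Ratio = γ = 1/√(1 - 0.558²) = 1.205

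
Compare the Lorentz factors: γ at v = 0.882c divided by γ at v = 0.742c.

γ₁ = 1/√(1 - 0.882²) = 2.1220
γ₂ = 1/√(1 - 0.742²) = 1.4916
γ₁/γ₂ = 2.1220/1.4916 = 1.423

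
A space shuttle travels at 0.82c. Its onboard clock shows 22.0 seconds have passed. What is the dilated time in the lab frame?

Proper time Δt₀ = 22.0 seconds
γ = 1/√(1 - 0.82²) = 1.7471
Δt = γΔt₀ = 1.7471 × 22.0 = 38.44 seconds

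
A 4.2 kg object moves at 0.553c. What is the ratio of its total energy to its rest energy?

E = γmc², E₀ = mc²
E/E₀ = γ = 1/√(1 - 0.553²) = 1.200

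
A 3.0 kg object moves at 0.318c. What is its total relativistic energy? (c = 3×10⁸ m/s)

γ = 1/√(1 - 0.318²) = 1.0548
mc² = 3.0 × (3×10⁸)² = 2.700×10¹⁷ J
E = γmc² = 1.0548 × 2.700×10¹⁷ = 2.848×10¹⁷ J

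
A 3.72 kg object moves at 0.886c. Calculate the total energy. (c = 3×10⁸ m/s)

γ = 1/√(1 - 0.886²) = 2.1566
mc² = 3.72 × (3×10⁸)² = 3.348×10¹⁷ J
E = γmc² = 2.1566 × 3.348×10¹⁷ = 7.220×10¹⁷ J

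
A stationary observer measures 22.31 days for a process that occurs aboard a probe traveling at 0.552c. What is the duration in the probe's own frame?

Dilated time Δt = 22.31 days
γ = 1/√(1 - 0.552²) = 1.1993
Δt₀ = Δt/γ = 22.31/1.1993 = 18.60 days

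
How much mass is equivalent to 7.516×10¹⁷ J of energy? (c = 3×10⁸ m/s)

From E = mc², we get m = E/c²
c² = (3×10⁸)² = 9×10¹⁶ m²/s²
m = 7.516×10¹⁷ / 9×10¹⁶ = 8.351 kg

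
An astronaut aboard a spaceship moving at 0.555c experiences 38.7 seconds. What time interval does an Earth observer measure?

Proper time Δt₀ = 38.7 seconds
γ = 1/√(1 - 0.555²) = 1.202
Δt = γΔt₀ = 1.202 × 38.7 = 46.52 seconds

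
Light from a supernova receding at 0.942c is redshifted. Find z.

β = 0.942
(1+β)/(1-β) = 1.942/0.058 = 33.48
√(33.48) = 5.786
z = 5.786 - 1 = 4.786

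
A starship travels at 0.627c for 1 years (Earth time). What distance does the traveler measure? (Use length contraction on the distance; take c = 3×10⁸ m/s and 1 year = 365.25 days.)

Earth distance: d = v × t = 0.627c × 1 yr = 5.9360×10¹⁵ m
γ = 1.2837
d' = d/γ = 5.9360×10¹⁵/1.2837 = 4.624×10¹⁵ m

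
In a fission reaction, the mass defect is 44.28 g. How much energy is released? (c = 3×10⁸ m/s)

Convert mass defect: Δm = 44.28 g = 0.04428 kg
E = Δm·c² = 0.04428 × (3×10⁸)²
= 0.04428 × 9×10¹⁶ = 3.985×10¹⁵ J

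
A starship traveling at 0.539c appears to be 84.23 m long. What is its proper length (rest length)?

Contracted length L = 84.23 m
γ = 1/√(1 - 0.539²) = 1.1872
L₀ = γL = 1.1872 × 84.23 = 100.0 m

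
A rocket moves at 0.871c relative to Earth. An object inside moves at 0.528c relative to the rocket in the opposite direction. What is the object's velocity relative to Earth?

Object's velocity in rocket frame is u' = -0.528c
u = (u' + v)/(1 + u'v/c²) = (v - 0.528)/(1 - 0.528·v/c²)
Numerator: 0.871 - 0.528 = 0.343
Denominator: 1 - 0.459888 = 0.540112
u = 0.343/0.540112 = 0.6351c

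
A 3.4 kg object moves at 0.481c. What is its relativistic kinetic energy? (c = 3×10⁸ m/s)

γ = 1/√(1 - 0.481²) = 1.14061
γ - 1 = 0.14061
KE = (γ-1)mc² = 0.14061 × 3.4 × (3×10⁸)² = 4.303×10¹⁶ J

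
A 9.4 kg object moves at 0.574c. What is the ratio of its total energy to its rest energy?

E = γmc², E₀ = mc²
E/E₀ = γ = 1/√(1 - 0.574²) = 1.221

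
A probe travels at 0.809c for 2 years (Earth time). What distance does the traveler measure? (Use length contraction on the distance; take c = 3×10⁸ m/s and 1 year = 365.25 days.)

Earth distance: d = v × t = 0.809c × 2 yr = 1.5318×10¹⁶ m
γ = 1.7012
d' = d/γ = 1.5318×10¹⁶/1.7012 = 9.004×10¹⁵ m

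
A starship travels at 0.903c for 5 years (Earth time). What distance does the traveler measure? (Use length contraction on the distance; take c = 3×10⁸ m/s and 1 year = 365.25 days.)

Earth distance: d = v × t = 0.903c × 5 yr = 4.274×10¹⁶ m
γ = 2.328
d' = d/γ = 4.274×10¹⁶/2.328 = 1.836×10¹⁶ m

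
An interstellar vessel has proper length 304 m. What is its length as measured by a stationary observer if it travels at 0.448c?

Proper length L₀ = 304 m
γ = 1/√(1 - 0.448²) = 1.1185
L = L₀/γ = 304/1.1185 = 271.8 m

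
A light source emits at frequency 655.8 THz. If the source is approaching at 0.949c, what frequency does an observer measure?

β = v/c = 0.949
(1+β)/(1-β) = 1.949/0.051 = 38.22
Doppler factor = √(38.22) = 6.182
f_obs = 655.8 × 6.182 = 4054 THz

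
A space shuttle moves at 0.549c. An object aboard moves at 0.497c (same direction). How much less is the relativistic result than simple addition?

Classical: u' + v = 0.497 + 0.549 = 1.046c
Relativistic: u = (0.497 + 0.549)/(1 + 0.272853) = 1.046/1.272853 = 0.8218c
Difference: 1.046 - 0.8218 = 0.2242c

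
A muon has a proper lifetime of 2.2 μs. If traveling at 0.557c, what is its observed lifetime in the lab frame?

Proper lifetime τ₀ = 2.2 μs
γ = 1/√(1 - 0.557²) = 1.204
τ = γτ₀ = 1.204 × 2.2 μs = 2.649 μs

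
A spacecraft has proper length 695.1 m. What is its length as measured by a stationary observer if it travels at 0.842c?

Proper length L₀ = 695.1 m
γ = 1/√(1 - 0.842²) = 1.8536
L = L₀/γ = 695.1/1.8536 = 375.0 m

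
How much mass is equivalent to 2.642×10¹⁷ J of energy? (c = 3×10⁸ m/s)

From E = mc², we get m = E/c²
c² = (3×10⁸)² = 9×10¹⁶ m²/s²
m = 2.642×10¹⁷ / 9×10¹⁶ = 2.936 kg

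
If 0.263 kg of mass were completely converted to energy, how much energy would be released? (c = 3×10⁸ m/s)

Using E = mc²:
c² = (3×10⁸)² = 9×10¹⁶ m²/s²
E = 0.263 × 9×10¹⁶ = 2.367×10¹⁶ J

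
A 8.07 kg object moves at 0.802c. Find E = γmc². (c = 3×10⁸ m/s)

γ = 1/√(1 - 0.802²) = 1.674
mc² = 8.07 × (3×10⁸)² = 7.263×10¹⁷ J
E = γmc² = 1.674 × 7.263×10¹⁷ = 1.216×10¹⁸ J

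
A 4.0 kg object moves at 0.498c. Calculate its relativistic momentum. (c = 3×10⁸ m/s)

γ = 1/√(1 - 0.498²) = 1.15317
v = 0.498 × 3×10⁸ = 1.494×10⁸ m/s
p = γmv = 1.15317 × 4.0 × 1.494×10⁸ = 6.891×10⁸ kg·m/s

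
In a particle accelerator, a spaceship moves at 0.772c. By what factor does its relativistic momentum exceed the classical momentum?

p_rel = γmv, p_class = mv
Ratio = γ = 1/√(1 - 0.772²)
= 1/√(0.404016) = 1.573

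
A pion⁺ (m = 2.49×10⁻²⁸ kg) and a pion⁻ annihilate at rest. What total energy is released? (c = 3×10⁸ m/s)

Both particles have the same rest mass, so total mass = 2m
E = 2m·c² = 2 × 2.49×10⁻²⁸ × (3×10⁸)²
= 2 × 2.49×10⁻²⁸ × 9×10¹⁶
= 4.482×10⁻¹¹ J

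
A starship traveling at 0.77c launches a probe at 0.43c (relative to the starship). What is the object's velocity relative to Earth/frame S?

u = (u' + v)/(1 + u'v/c²)
Numerator: 0.43 + 0.77 = 1.2
Denominator: 1 + 0.3311 = 1.3311
u = 1.2/1.3311 = 0.9015c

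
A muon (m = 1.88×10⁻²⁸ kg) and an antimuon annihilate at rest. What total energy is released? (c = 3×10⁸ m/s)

Both particles have the same rest mass, so total mass = 2m
E = 2m·c² = 2 × 1.88×10⁻²⁸ × (3×10⁸)²
= 2 × 1.88×10⁻²⁸ × 9×10¹⁶
= 3.384×10⁻¹¹ J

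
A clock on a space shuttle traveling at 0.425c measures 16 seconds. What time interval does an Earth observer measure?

Proper time Δt₀ = 16 seconds
γ = 1/√(1 - 0.425²) = 1.105
Δt = γΔt₀ = 1.105 × 16 = 17.68 seconds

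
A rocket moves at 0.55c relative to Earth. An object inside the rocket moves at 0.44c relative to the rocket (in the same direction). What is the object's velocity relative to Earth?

u = (u' + v)/(1 + u'v/c²)
Numerator: 0.44 + 0.55 = 0.99
Denominator: 1 + 0.242 = 1.242
u = 0.99/1.242 = 0.7971c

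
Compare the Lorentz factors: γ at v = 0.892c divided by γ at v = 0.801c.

γ₁ = 1/√(1 - 0.892²) = 2.2122
γ₂ = 1/√(1 - 0.801²) = 1.6704
γ₁/γ₂ = 2.2122/1.6704 = 1.324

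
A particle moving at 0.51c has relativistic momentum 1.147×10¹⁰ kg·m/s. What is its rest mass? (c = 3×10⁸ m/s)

γ = 1/√(1 - 0.51²) = 1.1626
v = 0.51 × 3×10⁸ = 1.530×10⁸ m/s
m = p/(γv) = 1.147×10¹⁰/(1.1626 × 1.530×10⁸) = 64.48 kg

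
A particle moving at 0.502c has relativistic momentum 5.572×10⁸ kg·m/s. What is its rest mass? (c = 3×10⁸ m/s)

γ = 1/√(1 - 0.502²) = 1.1562
v = 0.502 × 3×10⁸ = 1.506×10⁸ m/s
m = p/(γv) = 5.572×10⁸/(1.1562 × 1.506×10⁸) = 3.200 kg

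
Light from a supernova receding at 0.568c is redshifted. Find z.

β = 0.568
(1+β)/(1-β) = 1.568/0.432 = 3.6296
√(3.6296) = 1.9052
z = 1.9052 - 1 = 0.9052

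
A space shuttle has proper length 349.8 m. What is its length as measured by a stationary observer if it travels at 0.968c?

Proper length L₀ = 349.8 m
γ = 1/√(1 - 0.968²) = 3.985
L = L₀/γ = 349.8/3.985 = 87.78 m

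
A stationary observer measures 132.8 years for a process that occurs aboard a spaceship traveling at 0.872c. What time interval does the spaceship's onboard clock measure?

Dilated time Δt = 132.8 years
γ = 1/√(1 - 0.872²) = 2.0429
Δt₀ = Δt/γ = 132.8/2.0429 = 65.01 years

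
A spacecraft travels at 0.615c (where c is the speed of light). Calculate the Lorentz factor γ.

v/c = 0.615, so (v/c)² = 0.378225
1 - (v/c)² = 0.621775
γ = 1/√(0.621775) = 1.268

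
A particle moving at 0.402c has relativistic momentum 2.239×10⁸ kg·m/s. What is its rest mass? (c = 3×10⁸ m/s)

γ = 1/√(1 - 0.402²) = 1.092
v = 0.402 × 3×10⁸ = 1.206×10⁸ m/s
m = p/(γv) = 2.239×10⁸/(1.092 × 1.206×10⁸) = 1.700 kg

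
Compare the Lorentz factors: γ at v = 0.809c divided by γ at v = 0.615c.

γ₁ = 1/√(1 - 0.809²) = 1.701
γ₂ = 1/√(1 - 0.615²) = 1.268
γ₁/γ₂ = 1.701/1.268 = 1.341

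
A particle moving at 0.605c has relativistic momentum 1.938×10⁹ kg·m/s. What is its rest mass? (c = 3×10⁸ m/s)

γ = 1/√(1 - 0.605²) = 1.2559
v = 0.605 × 3×10⁸ = 1.815×10⁸ m/s
m = p/(γv) = 1.938×10⁹/(1.2559 × 1.815×10⁸) = 8.502 kg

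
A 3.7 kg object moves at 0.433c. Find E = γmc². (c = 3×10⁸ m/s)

γ = 1/√(1 - 0.433²) = 1.1094
mc² = 3.7 × (3×10⁸)² = 3.330×10¹⁷ J
E = γmc² = 1.1094 × 3.330×10¹⁷ = 3.694×10¹⁷ J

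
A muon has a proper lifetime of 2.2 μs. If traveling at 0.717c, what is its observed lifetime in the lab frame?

Proper lifetime τ₀ = 2.2 μs
γ = 1/√(1 - 0.717²) = 1.4346
τ = γτ₀ = 1.4346 × 2.2 μs = 3.156 μs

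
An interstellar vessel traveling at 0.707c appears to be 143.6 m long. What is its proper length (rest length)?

Contracted length L = 143.6 m
γ = 1/√(1 - 0.707²) = 1.414
L₀ = γL = 1.414 × 143.6 = 203.1 m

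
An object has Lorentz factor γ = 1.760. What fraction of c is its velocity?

From γ = 1/√(1 - v²/c²):
1/γ² = 1/1.760² = 0.3228
v²/c² = 1 - 0.3228 = 0.6772
v/c = √(0.6772) = 0.8229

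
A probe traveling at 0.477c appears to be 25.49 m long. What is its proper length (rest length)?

Contracted length L = 25.49 m
γ = 1/√(1 - 0.477²) = 1.1378
L₀ = γL = 1.1378 × 25.49 = 29.00 m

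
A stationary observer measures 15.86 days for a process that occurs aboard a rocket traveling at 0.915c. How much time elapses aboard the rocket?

Dilated time Δt = 15.86 days
γ = 1/√(1 - 0.915²) = 2.4786
Δt₀ = Δt/γ = 15.86/2.4786 = 6.399 days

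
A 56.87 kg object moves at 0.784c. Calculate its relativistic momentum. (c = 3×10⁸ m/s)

γ = 1/√(1 - 0.784²) = 1.611
v = 0.784 × 3×10⁸ = 2.352×10⁸ m/s
p = γmv = 1.611 × 56.87 × 2.352×10⁸ = 2.155×10¹⁰ kg·m/s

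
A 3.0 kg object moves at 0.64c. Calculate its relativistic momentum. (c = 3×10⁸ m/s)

γ = 1/√(1 - 0.64²) = 1.3014
v = 0.64 × 3×10⁸ = 1.920×10⁸ m/s
p = γmv = 1.3014 × 3.0 × 1.920×10⁸ = 7.496×10⁸ kg·m/s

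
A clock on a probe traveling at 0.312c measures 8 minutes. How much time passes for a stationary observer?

Proper time Δt₀ = 8 minutes
γ = 1/√(1 - 0.312²) = 1.0525
Δt = γΔt₀ = 1.0525 × 8 = 8.420 minutes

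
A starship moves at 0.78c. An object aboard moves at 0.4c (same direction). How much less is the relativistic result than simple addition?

Classical: u' + v = 0.4 + 0.78 = 1.18c
Relativistic: u = (0.4 + 0.78)/(1 + 0.312) = 1.18/1.312 = 0.8994c
Difference: 1.18 - 0.8994 = 0.2806c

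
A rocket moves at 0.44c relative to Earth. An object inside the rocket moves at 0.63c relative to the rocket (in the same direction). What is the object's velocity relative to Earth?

u = (u' + v)/(1 + u'v/c²)
Numerator: 0.63 + 0.44 = 1.07
Denominator: 1 + 0.2772 = 1.2772
u = 1.07/1.2772 = 0.8378c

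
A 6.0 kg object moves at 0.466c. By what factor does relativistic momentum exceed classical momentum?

p_rel = γmv, p_class = mv
Ratio = γ = 1/√(1 - 0.466²) = 1.130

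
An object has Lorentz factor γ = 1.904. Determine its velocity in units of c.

From γ = 1/√(1 - v²/c²):
1/γ² = 1/1.904² = 0.2758
v²/c² = 1 - 0.2758 = 0.7242
v/c = √(0.7242) = 0.8510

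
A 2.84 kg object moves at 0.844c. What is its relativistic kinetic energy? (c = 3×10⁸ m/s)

γ = 1/√(1 - 0.844²) = 1.8645
γ - 1 = 0.8645
KE = (γ-1)mc² = 0.8645 × 2.84 × (3×10⁸)² = 2.210×10¹⁷ J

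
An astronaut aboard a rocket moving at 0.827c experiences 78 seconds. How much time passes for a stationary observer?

Proper time Δt₀ = 78 seconds
γ = 1/√(1 - 0.827²) = 1.7787
Δt = γΔt₀ = 1.7787 × 78 = 138.7 seconds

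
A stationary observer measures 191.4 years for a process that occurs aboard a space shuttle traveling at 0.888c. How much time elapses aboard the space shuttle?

Dilated time Δt = 191.4 years
γ = 1/√(1 - 0.888²) = 2.1747
Δt₀ = Δt/γ = 191.4/2.1747 = 88.01 years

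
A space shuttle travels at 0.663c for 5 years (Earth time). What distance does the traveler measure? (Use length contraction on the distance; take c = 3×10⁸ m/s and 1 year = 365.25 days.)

Earth distance: d = v × t = 0.663c × 5 yr = 3.138×10¹⁶ m
γ = 1.336
d' = d/γ = 3.138×10¹⁶/1.336 = 2.349×10¹⁶ m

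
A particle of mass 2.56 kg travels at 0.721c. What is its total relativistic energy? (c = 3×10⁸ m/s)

γ = 1/√(1 - 0.721²) = 1.443
mc² = 2.56 × (3×10⁸)² = 2.304×10¹⁷ J
E = γmc² = 1.443 × 2.304×10¹⁷ = 3.325×10¹⁷ J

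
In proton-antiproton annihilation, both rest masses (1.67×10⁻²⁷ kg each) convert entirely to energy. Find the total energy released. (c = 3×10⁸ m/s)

Both particles have the same rest mass, so total mass = 2m
E = 2m·c² = 2 × 1.67×10⁻²⁷ × (3×10⁸)²
= 2 × 1.67×10⁻²⁷ × 9×10¹⁶
= 3.006×10⁻¹⁰ J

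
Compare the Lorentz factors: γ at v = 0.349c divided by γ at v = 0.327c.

γ₁ = 1/√(1 - 0.349²) = 1.0671
γ₂ = 1/√(1 - 0.327²) = 1.0582
γ₁/γ₂ = 1.0671/1.0582 = 1.008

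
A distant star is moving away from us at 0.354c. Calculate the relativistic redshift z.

β = 0.354
(1+β)/(1-β) = 1.354/0.646 = 2.09598
√(2.09598) = 1.4477
z = 1.4477 - 1 = 0.4477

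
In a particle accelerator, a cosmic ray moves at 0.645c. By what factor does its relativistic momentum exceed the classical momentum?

p_rel = γmv, p_class = mv
Ratio = γ = 1/√(1 - 0.645²)
= 1/√(0.583975) = 1.309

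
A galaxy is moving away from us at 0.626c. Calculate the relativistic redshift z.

β = 0.626
(1+β)/(1-β) = 1.626/0.374 = 4.348
√(4.348) = 2.085
z = 2.085 - 1 = 1.085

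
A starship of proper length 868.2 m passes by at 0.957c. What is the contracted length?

Proper length L₀ = 868.2 m
γ = 1/√(1 - 0.957²) = 3.447
L = L₀/γ = 868.2/3.447 = 251.9 m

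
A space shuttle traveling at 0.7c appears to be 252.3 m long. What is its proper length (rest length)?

Contracted length L = 252.3 m
γ = 1/√(1 - 0.7²) = 1.4003
L₀ = γL = 1.4003 × 252.3 = 353.3 m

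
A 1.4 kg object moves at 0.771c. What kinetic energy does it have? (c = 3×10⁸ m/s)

γ = 1/√(1 - 0.771²) = 1.57027
γ - 1 = 0.57027
KE = (γ-1)mc² = 0.57027 × 1.4 × (3×10⁸)² = 7.185×10¹⁶ J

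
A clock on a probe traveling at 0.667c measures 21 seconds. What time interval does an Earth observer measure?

Proper time Δt₀ = 21 seconds
γ = 1/√(1 - 0.667²) = 1.3422
Δt = γΔt₀ = 1.3422 × 21 = 28.19 seconds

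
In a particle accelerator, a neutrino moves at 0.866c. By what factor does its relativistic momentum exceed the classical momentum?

p_rel = γmv, p_class = mv
Ratio = γ = 1/√(1 - 0.866²)
= 1/√(0.250044) = 2.000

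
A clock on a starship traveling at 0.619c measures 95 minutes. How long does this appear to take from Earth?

Proper time Δt₀ = 95 minutes
γ = 1/√(1 - 0.619²) = 1.2733
Δt = γΔt₀ = 1.2733 × 95 = 121.0 minutes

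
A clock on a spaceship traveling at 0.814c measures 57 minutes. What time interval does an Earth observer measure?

Proper time Δt₀ = 57 minutes
γ = 1/√(1 - 0.814²) = 1.7216
Δt = γΔt₀ = 1.7216 × 57 = 98.13 minutes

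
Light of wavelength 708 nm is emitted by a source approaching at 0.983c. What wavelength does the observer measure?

β = 0.983
Wavelength Doppler factor = √(0.017/1.983) = √(0.008573) = 0.09259
λ_obs = 708 × 0.09259 = 65.55 nm (blueshift)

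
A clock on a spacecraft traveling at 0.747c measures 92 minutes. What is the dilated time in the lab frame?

Proper time Δt₀ = 92 minutes
γ = 1/√(1 - 0.747²) = 1.504
Δt = γΔt₀ = 1.504 × 92 = 138.4 minutes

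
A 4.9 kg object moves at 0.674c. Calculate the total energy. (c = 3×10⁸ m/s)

γ = 1/√(1 - 0.674²) = 1.3537
mc² = 4.9 × (3×10⁸)² = 4.410×10¹⁷ J
E = γmc² = 1.3537 × 4.410×10¹⁷ = 5.970×10¹⁷ J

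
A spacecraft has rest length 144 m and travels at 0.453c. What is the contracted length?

Proper length L₀ = 144 m
γ = 1/√(1 - 0.453²) = 1.1217
L = L₀/γ = 144/1.1217 = 128.4 m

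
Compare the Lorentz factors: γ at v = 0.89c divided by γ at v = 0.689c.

γ₁ = 1/√(1 - 0.89²) = 2.1932
γ₂ = 1/√(1 - 0.689²) = 1.3798
γ₁/γ₂ = 2.1932/1.3798 = 1.590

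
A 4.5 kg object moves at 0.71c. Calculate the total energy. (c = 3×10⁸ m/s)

γ = 1/√(1 - 0.71²) = 1.420
mc² = 4.5 × (3×10⁸)² = 4.050×10¹⁷ J
E = γmc² = 1.420 × 4.050×10¹⁷ = 5.751×10¹⁷ J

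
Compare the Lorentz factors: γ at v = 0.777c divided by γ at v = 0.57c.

γ₁ = 1/√(1 - 0.777²) = 1.5886
γ₂ = 1/√(1 - 0.57²) = 1.2171
γ₁/γ₂ = 1.5886/1.2171 = 1.305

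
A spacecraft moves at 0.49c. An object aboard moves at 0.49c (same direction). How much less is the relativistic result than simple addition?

Classical: u' + v = 0.49 + 0.49 = 0.98c
Relativistic: u = (0.49 + 0.49)/(1 + 0.2401) = 0.98/1.2401 = 0.7903c
Difference: 0.98 - 0.7903 = 0.1897c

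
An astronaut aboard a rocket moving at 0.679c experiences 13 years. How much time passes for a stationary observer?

Proper time Δt₀ = 13 years
γ = 1/√(1 - 0.679²) = 1.362
Δt = γΔt₀ = 1.362 × 13 = 17.71 years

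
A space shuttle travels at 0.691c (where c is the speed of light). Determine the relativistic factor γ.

v/c = 0.691, so (v/c)² = 0.477481
1 - (v/c)² = 0.522519
γ = 1/√(0.522519) = 1.383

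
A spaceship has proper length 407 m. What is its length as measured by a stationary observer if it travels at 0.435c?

Proper length L₀ = 407 m
γ = 1/√(1 - 0.435²) = 1.1106
L = L₀/γ = 407/1.1106 = 366.5 m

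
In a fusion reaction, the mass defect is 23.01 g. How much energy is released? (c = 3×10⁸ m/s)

Convert mass defect: Δm = 23.01 g = 0.02301 kg
E = Δm·c² = 0.02301 × (3×10⁸)²
= 0.02301 × 9×10¹⁶ = 2.071×10¹⁵ J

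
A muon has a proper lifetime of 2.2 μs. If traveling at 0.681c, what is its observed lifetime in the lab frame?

Proper lifetime τ₀ = 2.2 μs
γ = 1/√(1 - 0.681²) = 1.3656
τ = γτ₀ = 1.3656 × 2.2 μs = 3.004 μs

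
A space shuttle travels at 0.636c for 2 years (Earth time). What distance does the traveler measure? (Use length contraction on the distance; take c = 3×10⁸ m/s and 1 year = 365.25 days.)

Earth distance: d = v × t = 0.636c × 2 yr = 1.20424×10¹⁶ m
γ = 1.29586
d' = d/γ = 1.20424×10¹⁶/1.29586 = 9.293×10¹⁵ m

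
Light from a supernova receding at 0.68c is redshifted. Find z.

β = 0.68
(1+β)/(1-β) = 1.68/0.32 = 5.250
√(5.250) = 2.291
z = 2.291 - 1 = 1.291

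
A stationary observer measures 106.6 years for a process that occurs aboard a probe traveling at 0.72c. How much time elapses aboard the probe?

Dilated time Δt = 106.6 years
γ = 1/√(1 - 0.72²) = 1.441
Δt₀ = Δt/γ = 106.6/1.441 = 73.98 years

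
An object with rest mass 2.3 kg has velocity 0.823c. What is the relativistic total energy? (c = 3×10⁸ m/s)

γ = 1/√(1 - 0.823²) = 1.7604
mc² = 2.3 × (3×10⁸)² = 2.070×10¹⁷ J
E = γmc² = 1.7604 × 2.070×10¹⁷ = 3.644×10¹⁷ J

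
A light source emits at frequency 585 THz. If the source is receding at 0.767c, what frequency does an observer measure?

β = v/c = 0.767
(1-β)/(1+β) = 0.233/1.767 = 0.13186
Doppler factor = √(0.13186) = 0.3631
f_obs = 585 × 0.3631 = 212.4 THz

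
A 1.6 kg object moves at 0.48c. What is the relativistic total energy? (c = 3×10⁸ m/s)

γ = 1/√(1 - 0.48²) = 1.1399
mc² = 1.6 × (3×10⁸)² = 1.440×10¹⁷ J
E = γmc² = 1.1399 × 1.440×10¹⁷ = 1.641×10¹⁷ J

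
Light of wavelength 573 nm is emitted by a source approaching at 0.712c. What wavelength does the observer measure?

β = 0.712
Wavelength Doppler factor = √(0.288/1.712) = √(0.168224) = 0.4102
λ_obs = 573 × 0.4102 = 235.0 nm (blueshift)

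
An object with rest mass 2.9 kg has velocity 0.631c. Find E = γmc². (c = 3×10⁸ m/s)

γ = 1/√(1 - 0.631²) = 1.289
mc² = 2.9 × (3×10⁸)² = 2.610×10¹⁷ J
E = γmc² = 1.289 × 2.610×10¹⁷ = 3.364×10¹⁷ J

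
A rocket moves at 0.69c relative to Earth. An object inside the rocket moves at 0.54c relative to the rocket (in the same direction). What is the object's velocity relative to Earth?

u = (u' + v)/(1 + u'v/c²)
Numerator: 0.54 + 0.69 = 1.23
Denominator: 1 + 0.3726 = 1.3726
u = 1.23/1.3726 = 0.8961c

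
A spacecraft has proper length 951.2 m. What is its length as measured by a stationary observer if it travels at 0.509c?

Proper length L₀ = 951.2 m
γ = 1/√(1 - 0.509²) = 1.16176
L = L₀/γ = 951.2/1.16176 = 818.8 m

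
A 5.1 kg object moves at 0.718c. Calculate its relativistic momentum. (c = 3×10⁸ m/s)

γ = 1/√(1 - 0.718²) = 1.4367
v = 0.718 × 3×10⁸ = 2.154×10⁸ m/s
p = γmv = 1.4367 × 5.1 × 2.154×10⁸ = 1.578×10⁹ kg·m/s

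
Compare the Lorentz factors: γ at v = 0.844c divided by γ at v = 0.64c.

γ₁ = 1/√(1 - 0.844²) = 1.864
γ₂ = 1/√(1 - 0.64²) = 1.301
γ₁/γ₂ = 1.864/1.301 = 1.433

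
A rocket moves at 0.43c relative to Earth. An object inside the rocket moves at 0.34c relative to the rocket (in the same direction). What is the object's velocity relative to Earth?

u = (u' + v)/(1 + u'v/c²)
Numerator: 0.34 + 0.43 = 0.77
Denominator: 1 + 0.1462 = 1.1462
u = 0.77/1.1462 = 0.6718c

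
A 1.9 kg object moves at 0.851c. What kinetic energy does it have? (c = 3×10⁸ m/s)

γ = 1/√(1 - 0.851²) = 1.9042
γ - 1 = 0.9042
KE = (γ-1)mc² = 0.9042 × 1.9 × (3×10⁸)² = 1.546×10¹⁷ J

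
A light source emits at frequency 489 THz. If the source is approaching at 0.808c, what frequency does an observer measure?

β = v/c = 0.808
(1+β)/(1-β) = 1.808/0.192 = 9.417
Doppler factor = √(9.417) = 3.069
f_obs = 489 × 3.069 = 1501 THz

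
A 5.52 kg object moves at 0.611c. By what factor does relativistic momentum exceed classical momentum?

p_rel = γmv, p_class = mv
Ratio = γ = 1/√(1 - 0.611²) = 1.263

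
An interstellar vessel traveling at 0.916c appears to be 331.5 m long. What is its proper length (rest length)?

Contracted length L = 331.5 m
γ = 1/√(1 - 0.916²) = 2.4927
L₀ = γL = 2.4927 × 331.5 = 826.3 m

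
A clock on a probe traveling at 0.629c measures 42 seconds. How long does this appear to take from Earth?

Proper time Δt₀ = 42 seconds
γ = 1/√(1 - 0.629²) = 1.28633
Δt = γΔt₀ = 1.28633 × 42 = 54.03 seconds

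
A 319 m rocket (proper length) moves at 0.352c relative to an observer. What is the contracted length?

Proper length L₀ = 319 m
γ = 1/√(1 - 0.352²) = 1.0684
L = L₀/γ = 319/1.0684 = 298.6 m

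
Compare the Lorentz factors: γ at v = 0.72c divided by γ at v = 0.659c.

γ₁ = 1/√(1 - 0.72²) = 1.4410
γ₂ = 1/√(1 - 0.659²) = 1.3295
γ₁/γ₂ = 1.4410/1.3295 = 1.084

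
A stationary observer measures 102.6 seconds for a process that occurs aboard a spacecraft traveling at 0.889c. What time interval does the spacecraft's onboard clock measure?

Dilated time Δt = 102.6 seconds
γ = 1/√(1 - 0.889²) = 2.184
Δt₀ = Δt/γ = 102.6/2.184 = 46.98 seconds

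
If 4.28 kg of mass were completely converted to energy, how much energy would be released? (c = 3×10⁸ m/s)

Using E = mc²:
c² = (3×10⁸)² = 9×10¹⁶ m²/s²
E = 4.28 × 9×10¹⁶ = 3.852×10¹⁷ J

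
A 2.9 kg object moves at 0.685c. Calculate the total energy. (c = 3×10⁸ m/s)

γ = 1/√(1 - 0.685²) = 1.3726
mc² = 2.9 × (3×10⁸)² = 2.610×10¹⁷ J
E = γmc² = 1.3726 × 2.610×10¹⁷ = 3.582×10¹⁷ J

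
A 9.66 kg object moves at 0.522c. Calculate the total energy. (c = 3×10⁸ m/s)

γ = 1/√(1 - 0.522²) = 1.172
mc² = 9.66 × (3×10⁸)² = 8.694×10¹⁷ J
E = γmc² = 1.172 × 8.694×10¹⁷ = 1.019×10¹⁸ J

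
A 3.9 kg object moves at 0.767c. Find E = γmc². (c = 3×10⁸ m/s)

γ = 1/√(1 - 0.767²) = 1.5585
mc² = 3.9 × (3×10⁸)² = 3.510×10¹⁷ J
E = γmc² = 1.5585 × 3.510×10¹⁷ = 5.470×10¹⁷ J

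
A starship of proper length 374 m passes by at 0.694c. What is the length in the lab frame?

Proper length L₀ = 374 m
γ = 1/√(1 - 0.694²) = 1.389
L = L₀/γ = 374/1.389 = 269.3 m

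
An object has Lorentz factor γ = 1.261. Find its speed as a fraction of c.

From γ = 1/√(1 - v²/c²):
1/γ² = 1/1.261² = 0.6289
v²/c² = 1 - 0.6289 = 0.3711
v/c = √(0.3711) = 0.6092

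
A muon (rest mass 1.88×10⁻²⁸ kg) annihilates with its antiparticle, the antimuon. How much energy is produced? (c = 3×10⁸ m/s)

Both particles have the same rest mass, so total mass = 2m
E = 2m·c² = 2 × 1.88×10⁻²⁸ × (3×10⁸)²
= 2 × 1.88×10⁻²⁸ × 9×10¹⁶
= 3.384×10⁻¹¹ J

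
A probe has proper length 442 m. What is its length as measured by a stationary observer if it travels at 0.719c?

Proper length L₀ = 442 m
γ = 1/√(1 - 0.719²) = 1.439
L = L₀/γ = 442/1.439 = 307.2 m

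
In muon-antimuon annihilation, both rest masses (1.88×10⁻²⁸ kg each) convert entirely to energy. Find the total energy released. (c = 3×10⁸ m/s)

Both particles have the same rest mass, so total mass = 2m
E = 2m·c² = 2 × 1.88×10⁻²⁸ × (3×10⁸)²
= 2 × 1.88×10⁻²⁸ × 9×10¹⁶
= 3.384×10⁻¹¹ J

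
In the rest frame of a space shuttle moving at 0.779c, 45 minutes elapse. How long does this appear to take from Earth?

Proper time Δt₀ = 45 minutes
γ = 1/√(1 - 0.779²) = 1.5948
Δt = γΔt₀ = 1.5948 × 45 = 71.77 minutes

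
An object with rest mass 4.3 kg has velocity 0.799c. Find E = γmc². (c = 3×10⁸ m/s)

γ = 1/√(1 - 0.799²) = 1.663
mc² = 4.3 × (3×10⁸)² = 3.870×10¹⁷ J
E = γmc² = 1.663 × 3.870×10¹⁷ = 6.436×10¹⁷ J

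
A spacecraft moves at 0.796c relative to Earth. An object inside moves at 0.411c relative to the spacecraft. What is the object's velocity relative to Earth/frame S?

u = (u' + v)/(1 + u'v/c²)
Numerator: 0.411 + 0.796 = 1.207
Denominator: 1 + 0.327156 = 1.327156
u = 1.207/1.327156 = 0.9095c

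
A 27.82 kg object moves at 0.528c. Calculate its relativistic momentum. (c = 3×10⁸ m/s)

γ = 1/√(1 - 0.528²) = 1.1775
v = 0.528 × 3×10⁸ = 1.584×10⁸ m/s
p = γmv = 1.1775 × 27.82 × 1.584×10⁸ = 5.189×10⁹ kg·m/s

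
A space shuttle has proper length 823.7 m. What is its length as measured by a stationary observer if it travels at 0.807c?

Proper length L₀ = 823.7 m
γ = 1/√(1 - 0.807²) = 1.6933
L = L₀/γ = 823.7/1.6933 = 486.4 m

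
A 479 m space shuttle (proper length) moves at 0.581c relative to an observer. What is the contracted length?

Proper length L₀ = 479 m
γ = 1/√(1 - 0.581²) = 1.2286
L = L₀/γ = 479/1.2286 = 389.9 m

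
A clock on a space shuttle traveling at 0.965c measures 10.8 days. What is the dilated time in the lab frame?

Proper time Δt₀ = 10.8 days
γ = 1/√(1 - 0.965²) = 3.813
Δt = γΔt₀ = 3.813 × 10.8 = 41.18 days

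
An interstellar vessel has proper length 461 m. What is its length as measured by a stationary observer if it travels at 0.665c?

Proper length L₀ = 461 m
γ = 1/√(1 - 0.665²) = 1.339
L = L₀/γ = 461/1.339 = 344.3 m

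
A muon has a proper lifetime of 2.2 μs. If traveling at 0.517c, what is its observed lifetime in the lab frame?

Proper lifetime τ₀ = 2.2 μs
γ = 1/√(1 - 0.517²) = 1.168
τ = γτ₀ = 1.168 × 2.2 μs = 2.570 μs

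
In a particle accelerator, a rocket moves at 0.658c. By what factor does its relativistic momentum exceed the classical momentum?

p_rel = γmv, p_class = mv
Ratio = γ = 1/√(1 - 0.658²)
= 1/√(0.567036) = 1.328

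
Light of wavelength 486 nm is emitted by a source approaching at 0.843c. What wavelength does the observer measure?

β = 0.843
Wavelength Doppler factor = √(0.157/1.843) = √(0.08519) = 0.29187
λ_obs = 486 × 0.29187 = 141.8 nm (blueshift)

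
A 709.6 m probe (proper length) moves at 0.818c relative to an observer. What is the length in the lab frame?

Proper length L₀ = 709.6 m
γ = 1/√(1 - 0.818²) = 1.7385
L = L₀/γ = 709.6/1.7385 = 408.2 m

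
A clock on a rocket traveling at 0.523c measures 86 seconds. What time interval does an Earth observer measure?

Proper time Δt₀ = 86 seconds
γ = 1/√(1 - 0.523²) = 1.173
Δt = γΔt₀ = 1.173 × 86 = 100.9 seconds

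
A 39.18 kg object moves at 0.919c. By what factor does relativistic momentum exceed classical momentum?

p_rel = γmv, p_class = mv
Ratio = γ = 1/√(1 - 0.919²) = 2.536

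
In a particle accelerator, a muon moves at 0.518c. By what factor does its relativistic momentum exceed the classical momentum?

p_rel = γmv, p_class = mv
Ratio = γ = 1/√(1 - 0.518²)
= 1/√(0.731676) = 1.169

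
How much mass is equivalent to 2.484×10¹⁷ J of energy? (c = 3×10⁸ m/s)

From E = mc², we get m = E/c²
c² = (3×10⁸)² = 9×10¹⁶ m²/s²
m = 2.484×10¹⁷ / 9×10¹⁶ = 2.760 kg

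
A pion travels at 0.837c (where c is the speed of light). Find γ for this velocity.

v/c = 0.837, so (v/c)² = 0.700569
1 - (v/c)² = 0.299431
γ = 1/√(0.299431) = 1.827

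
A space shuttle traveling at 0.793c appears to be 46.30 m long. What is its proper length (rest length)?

Contracted length L = 46.30 m
γ = 1/√(1 - 0.793²) = 1.6414
L₀ = γL = 1.6414 × 46.30 = 76.00 m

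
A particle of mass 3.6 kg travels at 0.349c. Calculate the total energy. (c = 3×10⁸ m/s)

γ = 1/√(1 - 0.349²) = 1.067
mc² = 3.6 × (3×10⁸)² = 3.240×10¹⁷ J
E = γmc² = 1.067 × 3.240×10¹⁷ = 3.457×10¹⁷ J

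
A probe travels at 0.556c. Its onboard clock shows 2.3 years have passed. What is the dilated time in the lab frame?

Proper time Δt₀ = 2.3 years
γ = 1/√(1 - 0.556²) = 1.203
Δt = γΔt₀ = 1.203 × 2.3 = 2.767 years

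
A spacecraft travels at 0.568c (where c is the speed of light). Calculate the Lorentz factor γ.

v/c = 0.568, so (v/c)² = 0.322624
1 - (v/c)² = 0.677376
γ = 1/√(0.677376) = 1.215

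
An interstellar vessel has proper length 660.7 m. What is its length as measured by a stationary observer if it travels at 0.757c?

Proper length L₀ = 660.7 m
γ = 1/√(1 - 0.757²) = 1.5304
L = L₀/γ = 660.7/1.5304 = 431.7 m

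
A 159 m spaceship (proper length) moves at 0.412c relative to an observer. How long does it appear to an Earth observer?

Proper length L₀ = 159 m
γ = 1/√(1 - 0.412²) = 1.097
L = L₀/γ = 159/1.097 = 144.9 m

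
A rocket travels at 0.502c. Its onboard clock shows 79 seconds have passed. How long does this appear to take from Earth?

Proper time Δt₀ = 79 seconds
γ = 1/√(1 - 0.502²) = 1.1562
Δt = γΔt₀ = 1.1562 × 79 = 91.34 seconds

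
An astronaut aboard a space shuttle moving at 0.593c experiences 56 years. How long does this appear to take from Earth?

Proper time Δt₀ = 56 years
γ = 1/√(1 - 0.593²) = 1.242
Δt = γΔt₀ = 1.242 × 56 = 69.55 years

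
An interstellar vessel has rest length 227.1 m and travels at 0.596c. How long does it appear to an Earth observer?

Proper length L₀ = 227.1 m
γ = 1/√(1 - 0.596²) = 1.245
L = L₀/γ = 227.1/1.245 = 182.4 m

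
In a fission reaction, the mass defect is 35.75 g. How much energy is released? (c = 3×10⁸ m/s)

Convert mass defect: Δm = 35.75 g = 0.03575 kg
E = Δm·c² = 0.03575 × (3×10⁸)²
= 0.03575 × 9×10¹⁶ = 3.218×10¹⁵ J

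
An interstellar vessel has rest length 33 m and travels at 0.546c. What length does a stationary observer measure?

Proper length L₀ = 33 m
γ = 1/√(1 - 0.546²) = 1.1936
L = L₀/γ = 33/1.1936 = 27.65 m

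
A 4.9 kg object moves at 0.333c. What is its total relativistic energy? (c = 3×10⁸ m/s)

γ = 1/√(1 - 0.333²) = 1.0605
mc² = 4.9 × (3×10⁸)² = 4.410×10¹⁷ J
E = γmc² = 1.0605 × 4.410×10¹⁷ = 4.677×10¹⁷ J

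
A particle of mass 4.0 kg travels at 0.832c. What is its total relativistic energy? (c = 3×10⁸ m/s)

γ = 1/√(1 - 0.832²) = 1.8025
mc² = 4.0 × (3×10⁸)² = 3.600×10¹⁷ J
E = γmc² = 1.8025 × 3.600×10¹⁷ = 6.489×10¹⁷ J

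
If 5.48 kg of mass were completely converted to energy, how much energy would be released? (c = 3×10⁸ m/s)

Using E = mc²:
c² = (3×10⁸)² = 9×10¹⁶ m²/s²
E = 5.48 × 9×10¹⁶ = 4.932×10¹⁷ J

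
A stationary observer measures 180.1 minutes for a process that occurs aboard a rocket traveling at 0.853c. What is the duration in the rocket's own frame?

Dilated time Δt = 180.1 minutes
γ = 1/√(1 - 0.853²) = 1.916
Δt₀ = Δt/γ = 180.1/1.916 = 94.00 minutes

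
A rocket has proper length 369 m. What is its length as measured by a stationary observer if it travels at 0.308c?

Proper length L₀ = 369 m
γ = 1/√(1 - 0.308²) = 1.051
L = L₀/γ = 369/1.051 = 351.1 m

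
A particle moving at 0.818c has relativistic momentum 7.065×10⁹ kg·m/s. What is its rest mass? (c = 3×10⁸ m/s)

γ = 1/√(1 - 0.818²) = 1.738
v = 0.818 × 3×10⁸ = 2.454×10⁸ m/s
m = p/(γv) = 7.065×10⁹/(1.738 × 2.454×10⁸) = 16.56 kg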